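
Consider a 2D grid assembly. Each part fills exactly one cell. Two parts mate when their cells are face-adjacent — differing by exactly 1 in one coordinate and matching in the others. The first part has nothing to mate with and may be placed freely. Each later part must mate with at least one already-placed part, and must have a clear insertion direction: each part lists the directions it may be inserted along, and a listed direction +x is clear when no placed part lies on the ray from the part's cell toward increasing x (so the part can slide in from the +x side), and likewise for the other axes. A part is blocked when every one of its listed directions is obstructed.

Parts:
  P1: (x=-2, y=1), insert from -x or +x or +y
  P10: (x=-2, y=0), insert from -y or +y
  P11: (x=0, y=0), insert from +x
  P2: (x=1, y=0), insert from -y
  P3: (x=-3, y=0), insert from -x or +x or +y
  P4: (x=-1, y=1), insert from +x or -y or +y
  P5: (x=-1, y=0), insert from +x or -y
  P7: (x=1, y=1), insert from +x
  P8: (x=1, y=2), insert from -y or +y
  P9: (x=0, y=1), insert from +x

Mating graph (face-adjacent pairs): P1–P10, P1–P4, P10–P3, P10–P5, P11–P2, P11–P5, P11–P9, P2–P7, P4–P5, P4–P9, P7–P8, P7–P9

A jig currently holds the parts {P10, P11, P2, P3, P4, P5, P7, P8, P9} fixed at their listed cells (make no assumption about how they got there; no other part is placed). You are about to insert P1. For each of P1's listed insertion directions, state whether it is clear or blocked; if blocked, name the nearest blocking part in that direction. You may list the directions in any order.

-x: ray from P1(-2, 1) has no placed part ⇒ clear
+x: nearest on ray is P4@(-1, 1) ⇒ blocked
+y: ray from P1(-2, 1) has no placed part ⇒ clear

+x: blocked by P4; +y: clear; -x: clear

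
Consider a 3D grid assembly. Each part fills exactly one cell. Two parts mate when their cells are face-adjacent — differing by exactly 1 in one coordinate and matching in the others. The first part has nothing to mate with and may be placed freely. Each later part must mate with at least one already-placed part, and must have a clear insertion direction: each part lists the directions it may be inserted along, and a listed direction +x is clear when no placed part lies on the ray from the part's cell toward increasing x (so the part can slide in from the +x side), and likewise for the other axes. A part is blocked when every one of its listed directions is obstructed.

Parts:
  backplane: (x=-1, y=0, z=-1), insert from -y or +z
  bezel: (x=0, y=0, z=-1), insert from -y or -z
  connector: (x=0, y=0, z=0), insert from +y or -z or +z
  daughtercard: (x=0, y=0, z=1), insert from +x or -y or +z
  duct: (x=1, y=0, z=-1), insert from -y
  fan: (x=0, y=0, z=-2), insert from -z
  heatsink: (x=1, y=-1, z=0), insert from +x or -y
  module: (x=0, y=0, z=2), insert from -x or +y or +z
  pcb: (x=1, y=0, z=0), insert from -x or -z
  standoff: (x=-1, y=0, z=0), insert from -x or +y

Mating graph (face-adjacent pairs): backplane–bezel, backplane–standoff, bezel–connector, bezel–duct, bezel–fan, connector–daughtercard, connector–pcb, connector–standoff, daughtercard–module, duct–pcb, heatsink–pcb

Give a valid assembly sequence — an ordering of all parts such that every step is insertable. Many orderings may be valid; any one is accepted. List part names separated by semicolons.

connector; standoff; daughtercard; module; bezel; backplane; pcb; heatsink; duct; fan

1. connector@(0, 0, 0) [+y clear] — {connector}
2. standoff@(-1, 0, 0) [-x clear] — {connector, standoff}
3. daughtercard@(0, 0, 1) [+x clear] — {connector, daughtercard, standoff}
4. module@(0, 0, 2) [-x clear] — {connector, daughtercard, module, standoff}
5. bezel@(0, 0, -1) [-y clear] — {bezel, connector, daughtercard, module, standoff}
6. backplane@(-1, 0, -1) [-y clear] — {backplane, bezel, connector, daughtercard, module, standoff}
7. pcb@(1, 0, 0) [-z clear] — {backplane, bezel, connector, daughtercard, module, pcb, standoff}
8. heatsink@(1, -1, 0) [+x clear] — {backplane, bezel, connector, daughtercard, heatsink, module, pcb, standoff}
9. duct@(1, 0, -1) [-y clear] — {backplane, bezel, connector, daughtercard, duct, heatsink, module, pcb, standoff}
10. fan@(0, 0, -2) [-z clear] — {backplane, bezel, connector, daughtercard, duct, fan, heatsink, module, pcb, standoff}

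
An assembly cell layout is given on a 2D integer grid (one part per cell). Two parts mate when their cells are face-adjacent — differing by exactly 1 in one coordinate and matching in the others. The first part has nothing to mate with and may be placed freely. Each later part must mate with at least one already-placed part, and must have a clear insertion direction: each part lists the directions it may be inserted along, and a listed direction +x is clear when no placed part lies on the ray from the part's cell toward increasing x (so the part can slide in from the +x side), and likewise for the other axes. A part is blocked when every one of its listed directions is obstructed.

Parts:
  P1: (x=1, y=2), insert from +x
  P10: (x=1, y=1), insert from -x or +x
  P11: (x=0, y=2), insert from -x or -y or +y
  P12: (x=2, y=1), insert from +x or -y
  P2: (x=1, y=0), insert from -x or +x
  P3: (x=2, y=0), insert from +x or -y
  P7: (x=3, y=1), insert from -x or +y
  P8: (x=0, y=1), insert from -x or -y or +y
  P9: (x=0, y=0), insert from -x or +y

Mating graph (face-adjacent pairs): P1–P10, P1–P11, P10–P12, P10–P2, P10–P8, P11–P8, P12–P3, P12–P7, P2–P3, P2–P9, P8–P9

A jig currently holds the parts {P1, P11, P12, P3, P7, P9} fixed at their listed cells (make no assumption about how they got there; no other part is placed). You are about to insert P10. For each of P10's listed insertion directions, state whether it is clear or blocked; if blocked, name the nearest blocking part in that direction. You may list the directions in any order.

-x: ray from P10(1, 1) has no placed part ⇒ clear
+x: nearest on ray is P12@(2, 1) ⇒ blocked

+x: blocked by P12; -x: clear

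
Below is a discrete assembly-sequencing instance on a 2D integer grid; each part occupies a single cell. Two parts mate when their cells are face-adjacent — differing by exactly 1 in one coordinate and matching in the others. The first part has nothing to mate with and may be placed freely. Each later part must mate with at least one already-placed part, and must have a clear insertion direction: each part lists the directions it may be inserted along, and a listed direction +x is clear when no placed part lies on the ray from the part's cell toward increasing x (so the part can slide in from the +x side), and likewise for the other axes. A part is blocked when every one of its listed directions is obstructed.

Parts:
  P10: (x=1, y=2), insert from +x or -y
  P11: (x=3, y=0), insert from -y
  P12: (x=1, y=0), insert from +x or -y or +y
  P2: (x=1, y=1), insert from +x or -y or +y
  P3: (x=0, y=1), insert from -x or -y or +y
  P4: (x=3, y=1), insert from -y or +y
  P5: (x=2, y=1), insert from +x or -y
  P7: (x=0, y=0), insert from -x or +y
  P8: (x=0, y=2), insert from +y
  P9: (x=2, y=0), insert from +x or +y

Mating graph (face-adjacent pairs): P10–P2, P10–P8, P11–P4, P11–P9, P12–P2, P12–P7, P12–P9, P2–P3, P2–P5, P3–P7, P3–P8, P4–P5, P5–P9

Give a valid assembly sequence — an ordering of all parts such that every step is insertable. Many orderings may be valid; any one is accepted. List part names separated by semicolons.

1. P12@(1, 0) [+x clear] — {P12}
2. P7@(0, 0) [-x clear] — {P12, P7}
3. P9@(2, 0) [+x clear] — {P12, P7, P9}
4. P5@(2, 1) [+x clear] — {P12, P5, P7, P9}
5. P2@(1, 1) [+y clear] — {P12, P2, P5, P7, P9}
6. P10@(1, 2) [+x clear] — {P10, P12, P2, P5, P7, P9}
7. P4@(3, 1) [-y clear] — {P10, P12, P2, P4, P5, P7, P9}
8. P11@(3, 0) [-y clear] — {P10, P11, P12, P2, P4, P5, P7, P9}
9. P8@(0, 2) [+y clear] — {P10, P11, P12, P2, P4, P5, P7, P8, P9}
10. P3@(0, 1) [-x clear] — {P10, P11, P12, P2, P3, P4, P5, P7, P8, P9}

P12; P7; P9; P5; P2; P10; P4; P11; P8; P3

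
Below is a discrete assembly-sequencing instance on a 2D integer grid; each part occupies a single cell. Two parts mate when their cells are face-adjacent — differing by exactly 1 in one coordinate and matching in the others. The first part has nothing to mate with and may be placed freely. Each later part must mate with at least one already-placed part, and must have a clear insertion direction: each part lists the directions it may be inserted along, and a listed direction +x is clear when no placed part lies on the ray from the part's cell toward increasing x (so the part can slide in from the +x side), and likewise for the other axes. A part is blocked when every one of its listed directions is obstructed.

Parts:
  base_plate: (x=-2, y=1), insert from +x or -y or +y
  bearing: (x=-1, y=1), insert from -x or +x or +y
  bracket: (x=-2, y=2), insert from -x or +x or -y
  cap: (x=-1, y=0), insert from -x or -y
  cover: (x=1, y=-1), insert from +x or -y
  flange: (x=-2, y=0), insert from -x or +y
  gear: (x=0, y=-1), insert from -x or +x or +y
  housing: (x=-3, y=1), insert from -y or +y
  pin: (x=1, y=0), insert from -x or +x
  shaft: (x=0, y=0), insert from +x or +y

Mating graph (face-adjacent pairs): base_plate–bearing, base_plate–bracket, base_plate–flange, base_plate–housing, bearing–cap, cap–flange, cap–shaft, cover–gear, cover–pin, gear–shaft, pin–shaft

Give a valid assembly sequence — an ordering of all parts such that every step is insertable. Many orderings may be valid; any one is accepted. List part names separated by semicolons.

1. bearing@(-1, 1) [-x clear] — {bearing}
2. cap@(-1, 0) [-x clear] — {bearing, cap}
3. shaft@(0, 0) [+x clear] — {bearing, cap, shaft}
4. flange@(-2, 0) [-x clear] — {bearing, cap, flange, shaft}
5. gear@(0, -1) [-x clear] — {bearing, cap, flange, gear, shaft}
6. base_plate@(-2, 1) [+y clear] — {base_plate, bearing, cap, flange, gear, shaft}
7. cover@(1, -1) [+x clear] — {base_plate, bearing, cap, cover, flange, gear, shaft}
8. bracket@(-2, 2) [-x clear] — {base_plate, bearing, bracket, cap, cover, flange, gear, shaft}
9. housing@(-3, 1) [-y clear] — {base_plate, bearing, bracket, cap, cover, flange, gear, housing, shaft}
10. pin@(1, 0) [+x clear] — {base_plate, bearing, bracket, cap, cover, flange, gear, housing, pin, shaft}

bearing; cap; shaft; flange; gear; base_plate; cover; bracket; housing; pin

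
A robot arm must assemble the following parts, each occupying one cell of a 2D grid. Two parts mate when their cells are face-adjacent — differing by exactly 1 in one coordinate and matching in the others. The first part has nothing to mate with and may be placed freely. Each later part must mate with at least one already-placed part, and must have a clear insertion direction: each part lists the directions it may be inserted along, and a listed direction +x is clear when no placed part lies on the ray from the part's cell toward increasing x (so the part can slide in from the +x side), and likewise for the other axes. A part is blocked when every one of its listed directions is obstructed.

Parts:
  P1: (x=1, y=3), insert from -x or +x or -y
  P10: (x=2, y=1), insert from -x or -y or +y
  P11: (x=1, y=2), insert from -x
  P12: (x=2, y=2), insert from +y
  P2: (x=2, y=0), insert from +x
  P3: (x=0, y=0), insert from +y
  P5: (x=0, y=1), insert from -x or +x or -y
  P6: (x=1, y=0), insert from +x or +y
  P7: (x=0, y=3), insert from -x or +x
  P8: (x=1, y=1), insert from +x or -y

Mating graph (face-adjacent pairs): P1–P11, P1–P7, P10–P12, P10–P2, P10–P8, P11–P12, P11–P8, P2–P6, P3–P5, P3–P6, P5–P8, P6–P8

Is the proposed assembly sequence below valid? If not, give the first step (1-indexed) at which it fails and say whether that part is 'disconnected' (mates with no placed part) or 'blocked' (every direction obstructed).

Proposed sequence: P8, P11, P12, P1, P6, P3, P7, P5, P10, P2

Valid

1. P8@(1, 1) [+x clear] — {P8}
2. P11@(1, 2) [-x clear] — {P11, P8}
3. P12@(2, 2) [+y clear] — {P11, P12, P8}
4. P1@(1, 3) [-x clear] — {P1, P11, P12, P8}
5. P6@(1, 0) [+x clear] — {P1, P11, P12, P6, P8}
6. P3@(0, 0) [+y clear] — {P1, P11, P12, P3, P6, P8}
7. P7@(0, 3) [-x clear] — {P1, P11, P12, P3, P6, P7, P8}
8. P5@(0, 1) [-x clear] — {P1, P11, P12, P3, P5, P6, P7, P8}
9. P10@(2, 1) [-y clear] — {P1, P10, P11, P12, P3, P5, P6, P7, P8}
10. P2@(2, 0) [+x clear] — {P1, P10, P11, P12, P2, P3, P5, P6, P7, P8}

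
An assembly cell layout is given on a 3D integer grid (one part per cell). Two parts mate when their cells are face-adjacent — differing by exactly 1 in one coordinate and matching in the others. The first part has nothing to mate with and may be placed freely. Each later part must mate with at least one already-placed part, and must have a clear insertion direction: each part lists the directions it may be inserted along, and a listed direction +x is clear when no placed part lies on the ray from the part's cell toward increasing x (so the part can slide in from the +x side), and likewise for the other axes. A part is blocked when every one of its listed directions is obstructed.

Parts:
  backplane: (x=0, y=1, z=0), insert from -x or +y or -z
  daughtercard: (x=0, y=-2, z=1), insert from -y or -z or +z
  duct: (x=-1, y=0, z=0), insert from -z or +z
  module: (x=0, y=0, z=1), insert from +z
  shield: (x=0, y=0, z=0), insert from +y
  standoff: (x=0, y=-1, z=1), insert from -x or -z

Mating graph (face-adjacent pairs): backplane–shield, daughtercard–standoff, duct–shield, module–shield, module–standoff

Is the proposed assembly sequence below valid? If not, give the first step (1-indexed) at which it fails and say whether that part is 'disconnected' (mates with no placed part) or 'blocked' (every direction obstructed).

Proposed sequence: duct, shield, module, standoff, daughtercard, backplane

Valid

1. duct@(-1, 0, 0) [-z clear] — {duct}
2. shield@(0, 0, 0) [+y clear] — {duct, shield}
3. module@(0, 0, 1) [+z clear] — {duct, module, shield}
4. standoff@(0, -1, 1) [-x clear] — {duct, module, shield, standoff}
5. daughtercard@(0, -2, 1) [-y clear] — {daughtercard, duct, module, shield, standoff}
6. backplane@(0, 1, 0) [-x clear] — {backplane, daughtercard, duct, module, shield, standoff}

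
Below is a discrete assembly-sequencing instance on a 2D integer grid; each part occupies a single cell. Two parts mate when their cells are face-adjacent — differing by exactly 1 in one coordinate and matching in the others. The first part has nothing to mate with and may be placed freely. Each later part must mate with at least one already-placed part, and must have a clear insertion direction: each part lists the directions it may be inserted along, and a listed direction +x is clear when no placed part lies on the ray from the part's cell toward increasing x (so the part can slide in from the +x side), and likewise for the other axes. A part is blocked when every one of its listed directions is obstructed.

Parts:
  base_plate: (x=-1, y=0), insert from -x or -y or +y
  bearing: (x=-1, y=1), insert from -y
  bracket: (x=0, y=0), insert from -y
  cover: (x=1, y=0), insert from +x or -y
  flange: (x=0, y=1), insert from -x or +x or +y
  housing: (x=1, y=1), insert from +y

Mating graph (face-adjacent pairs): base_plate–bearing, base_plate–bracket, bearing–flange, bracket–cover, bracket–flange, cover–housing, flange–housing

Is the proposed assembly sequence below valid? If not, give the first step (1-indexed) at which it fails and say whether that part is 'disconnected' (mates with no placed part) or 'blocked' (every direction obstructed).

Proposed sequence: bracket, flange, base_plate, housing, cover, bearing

Invalid at step 6 (blocked)

1. bracket@(0, 0) [-y clear] — {bracket}
2. flange@(0, 1) [-x clear] — {bracket, flange}
3. base_plate@(-1, 0) [-x clear] — {base_plate, bracket, flange}
4. housing@(1, 1) [+y clear] — {base_plate, bracket, flange, housing}
5. cover@(1, 0) [+x clear] — {base_plate, bracket, cover, flange, housing}
6. bearing@(-1, 1) — -y all obstructed ⇒ blocked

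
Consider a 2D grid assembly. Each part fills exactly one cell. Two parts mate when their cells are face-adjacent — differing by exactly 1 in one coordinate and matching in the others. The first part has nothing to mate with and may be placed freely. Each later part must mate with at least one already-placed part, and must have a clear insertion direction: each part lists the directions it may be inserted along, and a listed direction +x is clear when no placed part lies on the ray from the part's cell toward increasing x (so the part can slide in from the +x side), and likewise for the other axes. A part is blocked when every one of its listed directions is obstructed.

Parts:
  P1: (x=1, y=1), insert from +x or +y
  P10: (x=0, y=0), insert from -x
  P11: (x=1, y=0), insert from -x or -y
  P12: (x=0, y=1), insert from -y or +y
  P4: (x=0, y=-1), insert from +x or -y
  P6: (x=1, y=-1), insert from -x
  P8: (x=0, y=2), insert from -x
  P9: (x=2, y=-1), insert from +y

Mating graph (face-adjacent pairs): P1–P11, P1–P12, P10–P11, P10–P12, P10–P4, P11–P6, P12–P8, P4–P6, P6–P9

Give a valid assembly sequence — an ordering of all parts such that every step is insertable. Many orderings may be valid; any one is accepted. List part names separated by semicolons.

P1; P12; P10; P8; P11; P6; P9; P4

1. P1@(1, 1) [+x clear] — {P1}
2. P12@(0, 1) [-y clear] — {P1, P12}
3. P10@(0, 0) [-x clear] — {P1, P10, P12}
4. P8@(0, 2) [-x clear] — {P1, P10, P12, P8}
5. P11@(1, 0) [-y clear] — {P1, P10, P11, P12, P8}
6. P6@(1, -1) [-x clear] — {P1, P10, P11, P12, P6, P8}
7. P9@(2, -1) [+y clear] — {P1, P10, P11, P12, P6, P8, P9}
8. P4@(0, -1) [-y clear] — {P1, P10, P11, P12, P4, P6, P8, P9}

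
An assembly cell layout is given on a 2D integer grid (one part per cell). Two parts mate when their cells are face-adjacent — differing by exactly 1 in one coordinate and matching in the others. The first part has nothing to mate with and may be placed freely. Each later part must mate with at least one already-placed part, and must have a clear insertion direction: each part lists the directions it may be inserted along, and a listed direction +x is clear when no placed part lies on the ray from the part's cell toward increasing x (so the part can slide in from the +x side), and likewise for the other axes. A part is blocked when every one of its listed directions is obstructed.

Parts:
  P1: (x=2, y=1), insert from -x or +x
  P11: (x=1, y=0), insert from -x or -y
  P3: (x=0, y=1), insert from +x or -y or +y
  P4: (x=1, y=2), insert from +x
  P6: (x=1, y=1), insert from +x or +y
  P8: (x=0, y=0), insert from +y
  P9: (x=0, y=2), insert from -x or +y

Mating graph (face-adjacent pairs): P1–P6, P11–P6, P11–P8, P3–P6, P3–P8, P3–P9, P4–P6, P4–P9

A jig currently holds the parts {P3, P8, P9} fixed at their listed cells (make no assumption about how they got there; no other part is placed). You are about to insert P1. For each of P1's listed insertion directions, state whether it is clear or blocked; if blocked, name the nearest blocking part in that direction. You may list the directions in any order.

+x: clear; -x: blocked by P3

-x: nearest on ray is P3@(0, 1) ⇒ blocked
+x: ray from P1(2, 1) has no placed part ⇒ clear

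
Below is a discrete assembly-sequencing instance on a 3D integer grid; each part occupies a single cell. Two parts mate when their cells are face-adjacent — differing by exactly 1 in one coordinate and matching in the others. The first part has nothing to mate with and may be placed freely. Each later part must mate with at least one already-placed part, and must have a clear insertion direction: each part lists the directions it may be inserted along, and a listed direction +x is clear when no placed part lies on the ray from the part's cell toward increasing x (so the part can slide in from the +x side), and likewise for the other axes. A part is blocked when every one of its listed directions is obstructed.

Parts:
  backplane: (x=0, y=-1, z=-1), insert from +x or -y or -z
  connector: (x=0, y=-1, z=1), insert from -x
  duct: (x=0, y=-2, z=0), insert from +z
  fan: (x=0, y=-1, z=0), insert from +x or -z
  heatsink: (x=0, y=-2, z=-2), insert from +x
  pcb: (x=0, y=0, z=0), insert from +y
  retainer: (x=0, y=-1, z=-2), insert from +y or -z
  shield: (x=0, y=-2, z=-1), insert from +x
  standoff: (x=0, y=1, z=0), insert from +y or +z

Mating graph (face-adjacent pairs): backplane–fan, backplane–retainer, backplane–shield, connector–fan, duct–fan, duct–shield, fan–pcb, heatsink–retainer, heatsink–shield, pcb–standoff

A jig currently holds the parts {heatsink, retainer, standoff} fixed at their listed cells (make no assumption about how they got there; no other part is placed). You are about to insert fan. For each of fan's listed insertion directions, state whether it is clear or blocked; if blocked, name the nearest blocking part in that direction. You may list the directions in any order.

+x: clear; -z: blocked by retainer

+x: ray from fan(0, -1, 0) has no placed part ⇒ clear
-z: nearest on ray is retainer@(0, -1, -2) ⇒ blocked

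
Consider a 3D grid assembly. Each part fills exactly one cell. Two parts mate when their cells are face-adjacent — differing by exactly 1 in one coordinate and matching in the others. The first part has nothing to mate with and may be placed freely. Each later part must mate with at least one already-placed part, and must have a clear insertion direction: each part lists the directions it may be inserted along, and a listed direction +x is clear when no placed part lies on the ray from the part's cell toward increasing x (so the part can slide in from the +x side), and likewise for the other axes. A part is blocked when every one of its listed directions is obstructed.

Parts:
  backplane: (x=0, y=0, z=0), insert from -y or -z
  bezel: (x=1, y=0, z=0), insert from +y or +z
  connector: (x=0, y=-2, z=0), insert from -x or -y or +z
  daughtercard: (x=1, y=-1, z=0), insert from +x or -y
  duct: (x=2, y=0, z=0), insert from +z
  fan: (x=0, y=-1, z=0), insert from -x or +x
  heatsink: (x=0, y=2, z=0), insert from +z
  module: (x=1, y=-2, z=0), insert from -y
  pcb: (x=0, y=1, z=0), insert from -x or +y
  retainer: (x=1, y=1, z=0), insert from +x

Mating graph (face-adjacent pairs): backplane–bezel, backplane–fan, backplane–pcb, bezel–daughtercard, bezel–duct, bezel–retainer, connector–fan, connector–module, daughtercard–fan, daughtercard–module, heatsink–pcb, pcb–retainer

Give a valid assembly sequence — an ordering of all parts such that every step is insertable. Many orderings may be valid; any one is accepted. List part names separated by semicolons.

1. backplane@(0, 0, 0) [-y clear] — {backplane}
2. pcb@(0, 1, 0) [-x clear] — {backplane, pcb}
3. heatsink@(0, 2, 0) [+z clear] — {backplane, heatsink, pcb}
4. fan@(0, -1, 0) [-x clear] — {backplane, fan, heatsink, pcb}
5. daughtercard@(1, -1, 0) [+x clear] — {backplane, daughtercard, fan, heatsink, pcb}
6. module@(1, -2, 0) [-y clear] — {backplane, daughtercard, fan, heatsink, module, pcb}
7. connector@(0, -2, 0) [-x clear] — {backplane, connector, daughtercard, fan, heatsink, module, pcb}
8. retainer@(1, 1, 0) [+x clear] — {backplane, connector, daughtercard, fan, heatsink, module, pcb, retainer}
9. bezel@(1, 0, 0) [+z clear] — {backplane, bezel, connector, daughtercard, fan, heatsink, module, pcb, retainer}
10. duct@(2, 0, 0) [+z clear] — {backplane, bezel, connector, daughtercard, duct, fan, heatsink, module, pcb, retainer}

backplane; pcb; heatsink; fan; daughtercard; module; connector; retainer; bezel; duct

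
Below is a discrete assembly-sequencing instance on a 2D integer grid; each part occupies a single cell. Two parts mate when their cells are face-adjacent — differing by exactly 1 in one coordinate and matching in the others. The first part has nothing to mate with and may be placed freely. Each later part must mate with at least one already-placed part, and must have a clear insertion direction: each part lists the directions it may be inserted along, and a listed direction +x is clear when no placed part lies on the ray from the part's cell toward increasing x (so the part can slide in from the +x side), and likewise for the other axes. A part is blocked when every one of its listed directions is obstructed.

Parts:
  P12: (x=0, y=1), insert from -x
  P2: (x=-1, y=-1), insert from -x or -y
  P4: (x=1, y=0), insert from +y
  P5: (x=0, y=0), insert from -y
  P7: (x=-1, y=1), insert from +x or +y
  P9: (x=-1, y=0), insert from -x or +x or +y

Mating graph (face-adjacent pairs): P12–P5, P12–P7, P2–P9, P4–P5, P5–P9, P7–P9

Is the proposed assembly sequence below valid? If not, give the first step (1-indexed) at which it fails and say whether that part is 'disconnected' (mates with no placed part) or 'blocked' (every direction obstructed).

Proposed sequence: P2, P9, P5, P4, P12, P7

Valid

1. P2@(-1, -1) [-x clear] — {P2}
2. P9@(-1, 0) [-x clear] — {P2, P9}
3. P5@(0, 0) [-y clear] — {P2, P5, P9}
4. P4@(1, 0) [+y clear] — {P2, P4, P5, P9}
5. P12@(0, 1) [-x clear] — {P12, P2, P4, P5, P9}
6. P7@(-1, 1) [+y clear] — {P12, P2, P4, P5, P7, P9}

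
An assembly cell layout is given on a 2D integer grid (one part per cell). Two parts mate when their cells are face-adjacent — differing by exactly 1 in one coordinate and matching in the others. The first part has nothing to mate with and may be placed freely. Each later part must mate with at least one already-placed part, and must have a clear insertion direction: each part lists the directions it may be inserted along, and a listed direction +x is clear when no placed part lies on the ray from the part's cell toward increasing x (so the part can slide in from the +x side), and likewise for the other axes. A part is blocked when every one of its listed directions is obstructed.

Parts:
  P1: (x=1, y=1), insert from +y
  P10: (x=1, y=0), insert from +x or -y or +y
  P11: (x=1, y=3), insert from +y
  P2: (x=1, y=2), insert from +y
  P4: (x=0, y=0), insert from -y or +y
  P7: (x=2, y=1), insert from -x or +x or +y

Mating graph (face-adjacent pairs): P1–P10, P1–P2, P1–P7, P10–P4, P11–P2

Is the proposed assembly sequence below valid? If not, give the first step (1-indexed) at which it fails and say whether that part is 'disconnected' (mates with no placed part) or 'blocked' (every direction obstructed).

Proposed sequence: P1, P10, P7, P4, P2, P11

Valid

1. P1@(1, 1) [+y clear] — {P1}
2. P10@(1, 0) [+x clear] — {P1, P10}
3. P7@(2, 1) [+x clear] — {P1, P10, P7}
4. P4@(0, 0) [-y clear] — {P1, P10, P4, P7}
5. P2@(1, 2) [+y clear] — {P1, P10, P2, P4, P7}
6. P11@(1, 3) [+y clear] — {P1, P10, P11, P2, P4, P7}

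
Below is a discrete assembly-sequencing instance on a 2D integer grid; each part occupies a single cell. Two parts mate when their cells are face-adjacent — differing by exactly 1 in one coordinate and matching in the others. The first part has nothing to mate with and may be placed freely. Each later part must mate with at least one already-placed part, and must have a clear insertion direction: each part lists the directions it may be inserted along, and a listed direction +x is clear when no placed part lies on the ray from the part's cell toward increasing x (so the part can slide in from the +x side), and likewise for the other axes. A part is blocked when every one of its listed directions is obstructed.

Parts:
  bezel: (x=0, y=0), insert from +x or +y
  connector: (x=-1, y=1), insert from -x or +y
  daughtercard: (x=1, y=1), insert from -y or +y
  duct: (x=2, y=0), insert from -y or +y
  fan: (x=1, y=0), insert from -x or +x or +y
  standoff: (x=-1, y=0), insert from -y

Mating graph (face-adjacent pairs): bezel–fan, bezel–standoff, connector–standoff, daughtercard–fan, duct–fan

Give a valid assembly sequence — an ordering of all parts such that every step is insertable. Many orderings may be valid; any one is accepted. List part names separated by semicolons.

daughtercard; fan; duct; bezel; standoff; connector

1. daughtercard@(1, 1) [-y clear] — {daughtercard}
2. fan@(1, 0) [-x clear] — {daughtercard, fan}
3. duct@(2, 0) [-y clear] — {daughtercard, duct, fan}
4. bezel@(0, 0) [+y clear] — {bezel, daughtercard, duct, fan}
5. standoff@(-1, 0) [-y clear] — {bezel, daughtercard, duct, fan, standoff}
6. connector@(-1, 1) [-x clear] — {bezel, connector, daughtercard, duct, fan, standoff}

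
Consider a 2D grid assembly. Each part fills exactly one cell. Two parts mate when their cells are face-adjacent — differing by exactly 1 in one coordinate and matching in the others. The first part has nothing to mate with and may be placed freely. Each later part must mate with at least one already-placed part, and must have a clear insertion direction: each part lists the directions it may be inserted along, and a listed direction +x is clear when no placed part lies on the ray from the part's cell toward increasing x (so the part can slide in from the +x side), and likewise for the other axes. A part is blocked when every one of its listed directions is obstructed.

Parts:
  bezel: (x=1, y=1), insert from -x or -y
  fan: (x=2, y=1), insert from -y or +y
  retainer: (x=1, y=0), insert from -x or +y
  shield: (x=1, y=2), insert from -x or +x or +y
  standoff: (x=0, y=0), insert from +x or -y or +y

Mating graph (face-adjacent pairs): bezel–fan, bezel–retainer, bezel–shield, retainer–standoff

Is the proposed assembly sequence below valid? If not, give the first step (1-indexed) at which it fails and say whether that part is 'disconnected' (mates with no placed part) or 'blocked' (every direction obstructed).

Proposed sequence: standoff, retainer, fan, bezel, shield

1. standoff@(0, 0) [+x clear] — {standoff}
2. retainer@(1, 0) [+y clear] — {retainer, standoff}
3. fan@(2, 1) — no placed neighbour ⇒ disconnected

Invalid at step 3 (disconnected)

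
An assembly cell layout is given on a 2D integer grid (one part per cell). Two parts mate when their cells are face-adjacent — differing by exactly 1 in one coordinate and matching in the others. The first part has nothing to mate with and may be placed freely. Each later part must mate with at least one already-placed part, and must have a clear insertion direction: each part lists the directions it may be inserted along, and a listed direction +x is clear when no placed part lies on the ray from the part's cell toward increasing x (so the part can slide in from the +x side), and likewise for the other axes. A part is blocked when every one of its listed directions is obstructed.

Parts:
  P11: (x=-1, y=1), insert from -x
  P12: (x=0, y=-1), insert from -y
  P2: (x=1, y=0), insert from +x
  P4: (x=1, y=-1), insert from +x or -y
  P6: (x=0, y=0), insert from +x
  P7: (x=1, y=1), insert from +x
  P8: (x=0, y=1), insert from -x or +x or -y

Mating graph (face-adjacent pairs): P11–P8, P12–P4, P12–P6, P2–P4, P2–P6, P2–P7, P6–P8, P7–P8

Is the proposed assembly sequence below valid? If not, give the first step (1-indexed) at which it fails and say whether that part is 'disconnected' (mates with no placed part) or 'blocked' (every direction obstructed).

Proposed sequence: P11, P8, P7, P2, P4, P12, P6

1. P11@(-1, 1) [-x clear] — {P11}
2. P8@(0, 1) [+x clear] — {P11, P8}
3. P7@(1, 1) [+x clear] — {P11, P7, P8}
4. P2@(1, 0) [+x clear] — {P11, P2, P7, P8}
5. P4@(1, -1) [+x clear] — {P11, P2, P4, P7, P8}
6. P12@(0, -1) [-y clear] — {P11, P12, P2, P4, P7, P8}
7. P6@(0, 0) — +x all obstructed ⇒ blocked

Invalid at step 7 (blocked)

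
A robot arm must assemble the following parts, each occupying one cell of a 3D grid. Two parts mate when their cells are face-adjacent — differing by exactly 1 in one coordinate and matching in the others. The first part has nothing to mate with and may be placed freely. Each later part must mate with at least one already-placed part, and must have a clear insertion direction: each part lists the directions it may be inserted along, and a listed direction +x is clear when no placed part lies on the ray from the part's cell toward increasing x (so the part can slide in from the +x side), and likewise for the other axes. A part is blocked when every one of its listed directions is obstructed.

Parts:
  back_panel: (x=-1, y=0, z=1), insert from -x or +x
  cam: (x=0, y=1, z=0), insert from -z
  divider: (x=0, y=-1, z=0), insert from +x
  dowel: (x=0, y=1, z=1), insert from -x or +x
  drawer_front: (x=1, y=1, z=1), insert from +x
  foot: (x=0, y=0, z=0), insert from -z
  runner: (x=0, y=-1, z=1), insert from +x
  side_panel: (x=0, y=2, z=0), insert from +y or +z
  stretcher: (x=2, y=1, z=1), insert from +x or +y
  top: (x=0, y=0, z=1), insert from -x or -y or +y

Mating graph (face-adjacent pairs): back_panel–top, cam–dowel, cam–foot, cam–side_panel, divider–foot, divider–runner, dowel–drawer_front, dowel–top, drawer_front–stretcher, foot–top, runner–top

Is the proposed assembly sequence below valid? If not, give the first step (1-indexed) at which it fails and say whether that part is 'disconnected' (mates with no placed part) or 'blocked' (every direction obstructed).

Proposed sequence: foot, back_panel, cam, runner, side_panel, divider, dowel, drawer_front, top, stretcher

1. foot@(0, 0, 0) [-z clear] — {foot}
2. back_panel@(-1, 0, 1) — no placed neighbour ⇒ disconnected

Invalid at step 2 (disconnected)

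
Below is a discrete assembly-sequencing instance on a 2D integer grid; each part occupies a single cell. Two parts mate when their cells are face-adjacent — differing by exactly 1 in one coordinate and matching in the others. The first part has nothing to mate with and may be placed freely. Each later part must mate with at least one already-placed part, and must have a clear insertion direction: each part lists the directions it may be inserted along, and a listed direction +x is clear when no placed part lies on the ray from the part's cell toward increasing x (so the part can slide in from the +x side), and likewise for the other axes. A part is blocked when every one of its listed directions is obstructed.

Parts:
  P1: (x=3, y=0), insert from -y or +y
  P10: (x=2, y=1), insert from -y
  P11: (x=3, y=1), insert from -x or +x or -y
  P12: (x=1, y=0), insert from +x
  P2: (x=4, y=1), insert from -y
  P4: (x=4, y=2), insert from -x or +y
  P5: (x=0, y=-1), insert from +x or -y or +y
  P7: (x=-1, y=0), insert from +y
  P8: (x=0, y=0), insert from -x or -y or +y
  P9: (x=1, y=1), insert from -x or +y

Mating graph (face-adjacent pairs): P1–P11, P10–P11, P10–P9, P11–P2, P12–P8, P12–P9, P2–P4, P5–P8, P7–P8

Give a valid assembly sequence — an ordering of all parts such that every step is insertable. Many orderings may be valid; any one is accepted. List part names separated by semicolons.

1. P10@(2, 1) [-y clear] — {P10}
2. P9@(1, 1) [-x clear] — {P10, P9}
3. P11@(3, 1) [+x clear] — {P10, P11, P9}
4. P2@(4, 1) [-y clear] — {P10, P11, P2, P9}
5. P4@(4, 2) [-x clear] — {P10, P11, P2, P4, P9}
6. P12@(1, 0) [+x clear] — {P10, P11, P12, P2, P4, P9}
7. P1@(3, 0) [-y clear] — {P1, P10, P11, P12, P2, P4, P9}
8. P8@(0, 0) [-x clear] — {P1, P10, P11, P12, P2, P4, P8, P9}
9. P7@(-1, 0) [+y clear] — {P1, P10, P11, P12, P2, P4, P7, P8, P9}
10. P5@(0, -1) [+x clear] — {P1, P10, P11, P12, P2, P4, P5, P7, P8, P9}

P10; P9; P11; P2; P4; P12; P1; P8; P7; P5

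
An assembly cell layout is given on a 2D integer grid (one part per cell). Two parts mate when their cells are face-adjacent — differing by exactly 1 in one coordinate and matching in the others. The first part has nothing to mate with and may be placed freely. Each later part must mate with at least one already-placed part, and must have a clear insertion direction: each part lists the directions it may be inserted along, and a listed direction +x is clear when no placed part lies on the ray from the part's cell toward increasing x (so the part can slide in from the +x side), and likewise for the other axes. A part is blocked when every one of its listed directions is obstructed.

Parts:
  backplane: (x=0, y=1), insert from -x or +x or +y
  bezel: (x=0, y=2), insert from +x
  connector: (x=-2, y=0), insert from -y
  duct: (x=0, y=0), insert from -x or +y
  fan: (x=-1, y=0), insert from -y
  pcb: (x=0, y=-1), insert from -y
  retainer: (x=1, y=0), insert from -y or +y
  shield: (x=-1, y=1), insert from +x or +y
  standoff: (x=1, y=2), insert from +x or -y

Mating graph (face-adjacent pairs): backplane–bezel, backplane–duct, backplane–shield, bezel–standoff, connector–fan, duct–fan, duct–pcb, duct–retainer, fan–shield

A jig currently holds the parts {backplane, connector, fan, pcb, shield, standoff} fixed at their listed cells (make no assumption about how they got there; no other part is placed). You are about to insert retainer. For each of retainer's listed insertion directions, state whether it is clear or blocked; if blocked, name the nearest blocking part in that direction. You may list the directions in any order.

-y: ray from retainer(1, 0) has no placed part ⇒ clear
+y: nearest on ray is standoff@(1, 2) ⇒ blocked

+y: blocked by standoff; -y: clear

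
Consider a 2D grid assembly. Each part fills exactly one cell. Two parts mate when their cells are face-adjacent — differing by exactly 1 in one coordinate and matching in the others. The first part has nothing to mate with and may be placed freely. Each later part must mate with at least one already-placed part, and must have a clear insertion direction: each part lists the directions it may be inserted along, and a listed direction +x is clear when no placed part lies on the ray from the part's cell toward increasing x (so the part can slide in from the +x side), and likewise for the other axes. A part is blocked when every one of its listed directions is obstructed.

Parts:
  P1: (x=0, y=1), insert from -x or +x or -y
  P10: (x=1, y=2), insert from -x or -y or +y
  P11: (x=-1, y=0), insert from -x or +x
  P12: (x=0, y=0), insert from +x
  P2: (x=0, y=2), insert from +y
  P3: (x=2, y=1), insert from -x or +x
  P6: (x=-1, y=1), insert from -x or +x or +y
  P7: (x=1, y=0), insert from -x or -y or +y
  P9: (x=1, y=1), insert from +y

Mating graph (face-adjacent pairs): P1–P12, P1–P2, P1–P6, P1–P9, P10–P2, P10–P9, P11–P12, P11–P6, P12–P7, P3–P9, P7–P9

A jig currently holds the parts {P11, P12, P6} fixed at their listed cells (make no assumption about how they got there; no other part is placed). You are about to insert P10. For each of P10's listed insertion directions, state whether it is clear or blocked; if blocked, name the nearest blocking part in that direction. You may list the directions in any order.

-x: ray from P10(1, 2) has no placed part ⇒ clear
-y: ray from P10(1, 2) has no placed part ⇒ clear
+y: ray from P10(1, 2) has no placed part ⇒ clear

+y: clear; -x: clear; -y: clear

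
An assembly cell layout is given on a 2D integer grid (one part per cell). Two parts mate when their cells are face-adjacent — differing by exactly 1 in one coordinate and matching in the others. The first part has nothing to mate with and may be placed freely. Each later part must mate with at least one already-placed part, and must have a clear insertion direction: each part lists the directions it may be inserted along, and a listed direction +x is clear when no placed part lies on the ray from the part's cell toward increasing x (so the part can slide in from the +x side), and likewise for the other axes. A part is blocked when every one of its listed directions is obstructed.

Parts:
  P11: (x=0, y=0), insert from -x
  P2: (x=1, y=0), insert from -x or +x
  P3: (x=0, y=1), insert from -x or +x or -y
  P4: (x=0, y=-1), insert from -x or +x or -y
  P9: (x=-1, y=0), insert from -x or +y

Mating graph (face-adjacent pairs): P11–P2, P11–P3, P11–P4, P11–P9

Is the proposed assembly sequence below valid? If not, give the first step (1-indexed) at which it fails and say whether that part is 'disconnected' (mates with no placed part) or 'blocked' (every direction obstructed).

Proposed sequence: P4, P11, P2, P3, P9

1. P4@(0, -1) [-x clear] — {P4}
2. P11@(0, 0) [-x clear] — {P11, P4}
3. P2@(1, 0) [+x clear] — {P11, P2, P4}
4. P3@(0, 1) [-x clear] — {P11, P2, P3, P4}
5. P9@(-1, 0) [-x clear] — {P11, P2, P3, P4, P9}

Valid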